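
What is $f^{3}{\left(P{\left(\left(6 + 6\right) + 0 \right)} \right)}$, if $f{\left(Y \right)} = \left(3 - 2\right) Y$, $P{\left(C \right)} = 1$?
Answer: $1$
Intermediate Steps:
$f{\left(Y \right)} = Y$ ($f{\left(Y \right)} = 1 Y = Y$)
$f^{3}{\left(P{\left(\left(6 + 6\right) + 0 \right)} \right)} = 1^{3} = 1$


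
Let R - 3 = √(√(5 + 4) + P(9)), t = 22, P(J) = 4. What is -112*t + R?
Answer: -2461 + √7 ≈ -2458.4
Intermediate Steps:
R = 3 + √7 (R = 3 + √(√(5 + 4) + 4) = 3 + √(√9 + 4) = 3 + √(3 + 4) = 3 + √7 ≈ 5.6458)
-112*t + R = -112*22 + (3 + √7) = -2464 + (3 + √7) = -2461 + √7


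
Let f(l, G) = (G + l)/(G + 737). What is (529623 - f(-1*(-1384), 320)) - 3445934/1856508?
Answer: 519643871410859/981164478 ≈ 5.2962e+5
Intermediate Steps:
f(l, G) = (G + l)/(737 + G)
(529623 - f(-1*(-1384), 320)) - 3445934/1856508 = (529623 - (320 - 1*(-1384))/(737 + 320)) - 3445934/1856508 = (529623 - (320 + 1384)/1057) - 3445934/1856508 = (529623 - 1704/1057) - 1*1722967/928254 = (529623 - 1*1704/1057) - 1722967/928254 = (529623 - 1704/1057) - 1722967/928254 = 559809807/1057 - 1722967/928254 = 519643871410859/981164478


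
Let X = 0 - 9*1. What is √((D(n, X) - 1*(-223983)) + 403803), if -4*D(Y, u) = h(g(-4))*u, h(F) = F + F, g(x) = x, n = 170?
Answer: 6*√17438 ≈ 792.32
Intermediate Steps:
h(F) = 2*F
X = -9 (X = 0 - 9 = -9)
D(Y, u) = 2*u (D(Y, u) = -2*(-4)*u/4 = -(-2)*u = 2*u)
√((D(n, X) - 1*(-223983)) + 403803) = √((2*(-9) - 1*(-223983)) + 403803) = √((-18 + 223983) + 403803) = √(223965 + 403803) = √627768 = 6*√17438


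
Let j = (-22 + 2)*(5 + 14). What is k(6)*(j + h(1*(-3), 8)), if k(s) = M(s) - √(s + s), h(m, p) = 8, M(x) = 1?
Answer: -372 + 744*√3 ≈ 916.65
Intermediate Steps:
k(s) = 1 - √2*√s (k(s) = 1 - √(s + s) = 1 - √(2*s) = 1 - √2*√s)
j = -380 (j = -20*19 = -380)
k(6)*(j + h(1*(-3), 8)) = (1 - √2*√6)*(-380 + 8) = (1 - 2*√3)*(-372) = -372 + 744*√3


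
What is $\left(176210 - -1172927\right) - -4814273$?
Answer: $6163410$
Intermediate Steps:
$\left(176210 - -1172927\right) - -4814273 = \left(176210 + 1172927\right) + 4814273 = 1349137 + 4814273 = 6163410$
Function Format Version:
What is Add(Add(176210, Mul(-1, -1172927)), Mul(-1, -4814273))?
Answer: 6163410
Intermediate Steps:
Add(Add(176210, Mul(-1, -1172927)), Mul(-1, -4814273)) = Add(Add(176210, 1172927), 4814273) = Add(1349137, 4814273) = 6163410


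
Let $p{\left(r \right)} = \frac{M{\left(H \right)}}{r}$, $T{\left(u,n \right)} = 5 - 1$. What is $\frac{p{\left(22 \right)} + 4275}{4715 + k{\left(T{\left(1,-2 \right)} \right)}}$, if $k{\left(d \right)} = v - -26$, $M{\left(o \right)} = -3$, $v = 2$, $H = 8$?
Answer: $\frac{31349}{34782} \approx 0.9013$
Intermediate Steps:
$T{\left(u,n \right)} = 4$
$p{\left(r \right)} = - \frac{3}{r}$
$k{\left(d \right)} = 28$ ($k{\left(d \right)} = 2 - -26 = 2 + 26 = 28$)
$\frac{p{\left(22 \right)} + 4275}{4715 + k{\left(T{\left(1,-2 \right)} \right)}} = \frac{- \frac{3}{22} + 4275}{4715 + 28} = \frac{\left(-3\right) \frac{1}{22} + 4275}{4743} = \left(- \frac{3}{22} + 4275\right) \frac{1}{4743} = \frac{94047}{22} \cdot \frac{1}{4743} = \frac{31349}{34782}$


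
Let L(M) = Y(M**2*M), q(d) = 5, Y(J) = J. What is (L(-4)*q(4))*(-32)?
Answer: 10240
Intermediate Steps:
L(M) = M**3 (L(M) = M**2*M = M**3)
(L(-4)*q(4))*(-32) = ((-4)**3*5)*(-32) = -64*5*(-32) = -320*(-32) = 10240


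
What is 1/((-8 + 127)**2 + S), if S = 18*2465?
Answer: 1/58531 ≈ 1.7085e-5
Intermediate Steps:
S = 44370
1/((-8 + 127)**2 + S) = 1/((-8 + 127)**2 + 44370) = 1/(119**2 + 44370) = 1/(14161 + 44370) = 1/58531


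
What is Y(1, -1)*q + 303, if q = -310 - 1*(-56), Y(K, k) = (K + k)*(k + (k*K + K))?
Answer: 303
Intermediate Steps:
Y(K, k) = (K + k)*(K + k + K*k) (Y(K, k) = (K + k)*(k + (K*k + K)) = (K + k)*(k + (K + K*k)) = (K + k)*(K + k + K*k))
q = -254 (q = -310 + 56 = -254)
Y(1, -1)*q + 303 = (1² + (-1)² + 1*(-1)² - 1*1² + 2*1*(-1))*(-254) + 303 = (1 + 1 + 1*1 - 1*1 - 2)*(-254) + 303 = (1 + 1 + 1 - 1 - 2)*(-254) + 303 = 0*(-254) + 303 = 0 + 303 = 303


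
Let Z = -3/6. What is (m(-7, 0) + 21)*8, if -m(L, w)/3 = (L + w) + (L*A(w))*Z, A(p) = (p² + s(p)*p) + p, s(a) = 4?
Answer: 336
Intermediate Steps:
Z = -½ (Z = -3*⅙ = -½ ≈ -0.50000)
A(p) = p² + 5*p (A(p) = (p² + 4*p) + p = p² + 5*p)
m(L, w) = -3*L - 3*w + 3*L*w*(5 + w)/2 (m(L, w) = -3*((L + w) + (L*(w*(5 + w)))*(-½)) = -3*((L + w) + (L*w*(5 + w))*(-½)) = -3*((L + w) - L*w*(5 + w)/2) = -3*(L + w - L*w*(5 + w)/2) = -3*L - 3*w + 3*L*w*(5 + w)/2)
(m(-7, 0) + 21)*8 = ((-3*(-7) - 3*0 + (3/2)*(-7)*0*(5 + 0)) + 21)*8 = ((21 + 0 + (3/2)*(-7)*0*5) + 21)*8 = ((21 + 0 + 0) + 21)*8 = (21 + 21)*8 = 42*8 = 336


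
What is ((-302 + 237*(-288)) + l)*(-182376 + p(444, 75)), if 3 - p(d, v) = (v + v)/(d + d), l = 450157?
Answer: -10299825995171/148 ≈ -6.9593e+10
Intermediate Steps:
p(d, v) = 3 - v/d (p(d, v) = 3 - (v + v)/(d + d) = 3 - 2*v/(2*d) = 3 - 2*v*1/(2*d) = 3 - v/d)
((-302 + 237*(-288)) + l)*(-182376 + p(444, 75)) = ((-302 + 237*(-288)) + 450157)*(-182376 + (3 - 1*75/444)) = ((-302 - 68256) + 450157)*(-182376 + (3 - 1*75*1/444)) = (-68558 + 450157)*(-182376 + (3 - 25/148)) = 381599*(-182376 + 419/148) = 381599*(-26991229/148) = -10299825995171/148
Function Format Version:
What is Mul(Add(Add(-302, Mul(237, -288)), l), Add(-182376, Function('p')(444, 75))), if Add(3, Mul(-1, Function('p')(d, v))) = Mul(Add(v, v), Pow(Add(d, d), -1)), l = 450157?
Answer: Rational(-10299825995171, 148) ≈ -6.9593e+10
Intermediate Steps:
Function('p')(d, v) = Add(3, Mul(-1, v, Pow(d, -1))) (Function('p')(d, v) = Add(3, Mul(-1, Mul(Add(v, v), Pow(Add(d, d), -1)))) = Add(3, Mul(-1, Mul(Mul(2, v), Pow(Mul(2, d), -1)))) = Add(3, Mul(-1, Mul(Mul(2, v), Mul(Rational(1, 2), Pow(d, -1))))) = Add(3, Mul(-1, Mul(v, Pow(d, -1)))) = Add(3, Mul(-1, v, Pow(d, -1))))
Mul(Add(Add(-302, Mul(237, -288)), l), Add(-182376, Function('p')(444, 75))) = Mul(Add(Add(-302, Mul(237, -288)), 450157), Add(-182376, Add(3, Mul(-1, 75, Pow(444, -1))))) = Mul(Add(Add(-302, -68256), 450157), Add(-182376, Add(3, Mul(-1, 75, Rational(1, 444))))) = Mul(Add(-68558, 450157), Add(-182376, Add(3, Rational(-25, 148)))) = Mul(381599, Add(-182376, Rational(419, 148))) = Mul(381599, Rational(-26991229, 148)) = Rational(-10299825995171, 148)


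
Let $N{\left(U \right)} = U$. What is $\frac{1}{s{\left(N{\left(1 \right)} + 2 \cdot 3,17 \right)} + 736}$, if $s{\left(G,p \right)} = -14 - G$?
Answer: $\frac{1}{715} \approx 0.0013986$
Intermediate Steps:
$\frac{1}{s{\left(N{\left(1 \right)} + 2 \cdot 3,17 \right)} + 736} = \frac{1}{\left(-14 - \left(1 + 2 \cdot 3\right)\right) + 736} = \frac{1}{\left(-14 - \left(1 + 6\right)\right) + 736} = \frac{1}{\left(-14 - 7\right) + 736} = \frac{1}{-21 + 736} = \frac{1}{715}$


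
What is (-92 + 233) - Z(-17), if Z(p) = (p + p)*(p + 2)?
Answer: -369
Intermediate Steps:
Z(p) = 2*p*(2 + p) (Z(p) = (2*p)*(2 + p) = 2*p*(2 + p))
(-92 + 233) - Z(-17) = (-92 + 233) - 2*(-17)*(2 - 17) = 141 - 2*(-17)*(-15) = 141 - 1*510 = 141 - 510 = -369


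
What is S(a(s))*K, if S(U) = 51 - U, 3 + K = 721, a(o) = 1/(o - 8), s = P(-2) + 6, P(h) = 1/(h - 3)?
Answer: 406388/11 ≈ 36944.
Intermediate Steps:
P(h) = 1/(-3 + h)
s = 29/5 (s = 1/(-3 - 2) + 6 = 1/(-5) + 6 = -⅕ + 6 = 29/5 ≈ 5.8000)
a(o) = 1/(-8 + o)
K = 718 (K = -3 + 721 = 718)
S(a(s))*K = (51 - 1/(-8 + 29/5))*718 = (51 - 1/(-11/5))*718 = (51 - 1*(-5/11))*718 = (51 + 5/11)*718 = (566/11)*718 = 406388/11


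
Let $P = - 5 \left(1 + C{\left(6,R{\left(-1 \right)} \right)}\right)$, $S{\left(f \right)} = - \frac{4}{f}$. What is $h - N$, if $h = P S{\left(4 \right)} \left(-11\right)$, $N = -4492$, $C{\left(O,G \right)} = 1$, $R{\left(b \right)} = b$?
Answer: $4382$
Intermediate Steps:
$P = -10$ ($P = - 5 \left(1 + 1\right) = \left(-5\right) 2 = -10$)
$h = -110$ ($h = - 10 \left(- \frac{4}{4}\right) \left(-11\right) = - 10 \left(\left(-4\right) \frac{1}{4}\right) \left(-11\right) = \left(-10\right) \left(-1\right) \left(-11\right) = 10 \left(-11\right) = -110$)
$h - N = -110 - -4492 = -110 + 4492 = 4382$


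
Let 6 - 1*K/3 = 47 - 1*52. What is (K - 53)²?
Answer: 400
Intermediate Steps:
K = 33 (K = 18 - 3*(47 - 1*52) = 18 - 3*(47 - 52) = 18 - 3*(-5) = 18 + 15 = 33)
(K - 53)² = (33 - 53)² = (-20)² = 400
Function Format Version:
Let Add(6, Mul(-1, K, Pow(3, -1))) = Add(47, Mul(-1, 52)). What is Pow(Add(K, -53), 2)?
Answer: 400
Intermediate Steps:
K = 33 (K = Add(18, Mul(-3, Add(47, Mul(-1, 52)))) = Add(18, Mul(-3, Add(47, -52))) = Add(18, Mul(-3, -5)) = Add(18, 15) = 33)
Pow(Add(K, -53), 2) = Pow(Add(33, -53), 2) = Pow(-20, 2) = 400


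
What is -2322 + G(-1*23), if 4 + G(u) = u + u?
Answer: -2372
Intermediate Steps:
G(u) = -4 + 2*u (G(u) = -4 + (u + u) = -4 + 2*u)
-2322 + G(-1*23) = -2322 + (-4 + 2*(-1*23)) = -2322 + (-4 + 2*(-23)) = -2322 + (-4 - 46) = -2322 - 50 = -2372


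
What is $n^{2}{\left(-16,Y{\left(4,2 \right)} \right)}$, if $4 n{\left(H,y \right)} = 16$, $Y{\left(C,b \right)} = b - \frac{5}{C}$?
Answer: $16$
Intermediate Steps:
$Y{\left(C,b \right)} = b - \frac{5}{C}$
$n{\left(H,y \right)} = 4$ ($n{\left(H,y \right)} = \frac{1}{4} \cdot 16 = 4$)
$n^{2}{\left(-16,Y{\left(4,2 \right)} \right)} = 4^{2} = 16$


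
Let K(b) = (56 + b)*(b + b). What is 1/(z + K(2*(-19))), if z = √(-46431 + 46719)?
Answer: -19/25988 - √2/155928 ≈ -0.00074018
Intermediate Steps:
K(b) = 2*b*(56 + b) (K(b) = (56 + b)*(2*b) = 2*b*(56 + b))
z = 12*√2 (z = √288 = 12*√2 ≈ 16.971)
1/(z + K(2*(-19))) = 1/(12*√2 + 2*(2*(-19))*(56 + 2*(-19))) = 1/(12*√2 + 2*(-38)*(56 - 38)) = 1/(12*√2 + 2*(-38)*18) = 1/(12*√2 - 1368) = 1/(-1368 + 12*√2)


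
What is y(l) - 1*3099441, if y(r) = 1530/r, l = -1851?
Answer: -1912355607/617 ≈ -3.0994e+6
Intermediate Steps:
y(l) - 1*3099441 = 1530/(-1851) - 1*3099441 = 1530*(-1/1851) - 3099441 = -510/617 - 3099441 = -1912355607/617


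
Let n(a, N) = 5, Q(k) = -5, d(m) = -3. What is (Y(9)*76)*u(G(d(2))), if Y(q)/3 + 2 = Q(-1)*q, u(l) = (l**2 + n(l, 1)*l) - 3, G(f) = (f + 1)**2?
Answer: -353628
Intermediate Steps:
G(f) = (1 + f)**2
u(l) = -3 + l**2 + 5*l (u(l) = (l**2 + 5*l) - 3 = -3 + l**2 + 5*l)
Y(q) = -6 - 15*q (Y(q) = -6 + 3*(-5*q) = -6 - 15*q)
(Y(9)*76)*u(G(d(2))) = ((-6 - 15*9)*76)*(-3 + ((1 - 3)**2)**2 + 5*(1 - 3)**2) = ((-6 - 135)*76)*(-3 + ((-2)**2)**2 + 5*(-2)**2) = (-141*76)*(-3 + 4**2 + 5*4) = -10716*(-3 + 16 + 20) = -10716*33 = -353628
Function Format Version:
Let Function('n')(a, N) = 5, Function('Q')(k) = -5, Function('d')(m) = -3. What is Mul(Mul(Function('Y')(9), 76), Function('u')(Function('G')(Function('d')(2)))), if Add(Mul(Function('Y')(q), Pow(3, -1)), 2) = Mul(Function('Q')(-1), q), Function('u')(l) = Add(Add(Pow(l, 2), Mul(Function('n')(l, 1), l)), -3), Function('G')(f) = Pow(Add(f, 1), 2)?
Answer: -353628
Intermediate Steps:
Function('G')(f) = Pow(Add(1, f), 2)
Function('u')(l) = Add(-3, Pow(l, 2), Mul(5, l)) (Function('u')(l) = Add(Add(Pow(l, 2), Mul(5, l)), -3) = Add(-3, Pow(l, 2), Mul(5, l)))
Function('Y')(q) = Add(-6, Mul(-15, q)) (Function('Y')(q) = Add(-6, Mul(3, Mul(-5, q))) = Add(-6, Mul(-15, q)))
Mul(Mul(Function('Y')(9), 76), Function('u')(Function('G')(Function('d')(2)))) = Mul(Mul(Add(-6, Mul(-15, 9)), 76), Add(-3, Pow(Pow(Add(1, -3), 2), 2), Mul(5, Pow(Add(1, -3), 2)))) = Mul(Mul(Add(-6, -135), 76), Add(-3, Pow(Pow(-2, 2), 2), Mul(5, Pow(-2, 2)))) = Mul(Mul(-141, 76), Add(-3, Pow(4, 2), Mul(5, 4))) = Mul(-10716, Add(-3, 16, 20)) = Mul(-10716, 33) = -353628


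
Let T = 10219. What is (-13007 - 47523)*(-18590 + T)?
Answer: 506696630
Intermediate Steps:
(-13007 - 47523)*(-18590 + T) = (-13007 - 47523)*(-18590 + 10219) = -60530*(-8371) = 506696630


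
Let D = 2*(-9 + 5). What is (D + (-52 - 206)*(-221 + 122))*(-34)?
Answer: -868156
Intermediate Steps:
D = -8 (D = 2*(-4) = -8)
(D + (-52 - 206)*(-221 + 122))*(-34) = (-8 + (-52 - 206)*(-221 + 122))*(-34) = (-8 - 258*(-99))*(-34) = (-8 + 25542)*(-34) = 25534*(-34) = -868156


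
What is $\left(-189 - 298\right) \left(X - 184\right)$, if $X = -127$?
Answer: $151457$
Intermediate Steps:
$\left(-189 - 298\right) \left(X - 184\right) = \left(-189 - 298\right) \left(-127 - 184\right) = \left(-487\right) \left(-311\right) = 151457$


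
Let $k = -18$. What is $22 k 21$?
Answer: $-8316$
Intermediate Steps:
$22 k 21 = 22 \left(-18\right) 21 = \left(-396\right) 21 = -8316$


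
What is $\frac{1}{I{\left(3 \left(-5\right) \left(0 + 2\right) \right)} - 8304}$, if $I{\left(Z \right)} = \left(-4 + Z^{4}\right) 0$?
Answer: $- \frac{1}{8304} \approx -0.00012042$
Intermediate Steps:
$I{\left(Z \right)} = 0$
$\frac{1}{I{\left(3 \left(-5\right) \left(0 + 2\right) \right)} - 8304} = \frac{1}{0 - 8304} = \frac{1}{-8304} = - \frac{1}{8304}$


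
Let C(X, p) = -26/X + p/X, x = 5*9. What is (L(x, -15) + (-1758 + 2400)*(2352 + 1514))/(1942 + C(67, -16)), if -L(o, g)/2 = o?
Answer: 83143047/65036 ≈ 1278.4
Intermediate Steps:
x = 45
L(o, g) = -2*o
(L(x, -15) + (-1758 + 2400)*(2352 + 1514))/(1942 + C(67, -16)) = (-2*45 + (-1758 + 2400)*(2352 + 1514))/(1942 + (-26 - 16)/67) = (-90 + 642*3866)/(1942 + (1/67)*(-42)) = (-90 + 2481972)/(1942 - 42/67) = 2481882/(130072/67) = 2481882*(67/130072) = 83143047/65036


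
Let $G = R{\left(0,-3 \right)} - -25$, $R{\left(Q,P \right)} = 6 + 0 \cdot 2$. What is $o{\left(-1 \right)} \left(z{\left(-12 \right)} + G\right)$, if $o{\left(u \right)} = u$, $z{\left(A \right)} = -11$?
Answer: $-20$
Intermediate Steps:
$R{\left(Q,P \right)} = 6$ ($R{\left(Q,P \right)} = 6 + 0 = 6$)
$G = 31$ ($G = 6 - -25 = 6 + 25 = 31$)
$o{\left(-1 \right)} \left(z{\left(-12 \right)} + G\right) = - (-11 + 31) = \left(-1\right) 20 = -20$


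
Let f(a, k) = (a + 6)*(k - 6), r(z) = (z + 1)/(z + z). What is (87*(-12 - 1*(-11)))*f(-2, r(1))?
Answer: 1740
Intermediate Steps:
r(z) = (1 + z)/(2*z) (r(z) = (1 + z)/((2*z)) = (1 + z)*(1/(2*z)) = (1 + z)/(2*z))
f(a, k) = (-6 + k)*(6 + a) (f(a, k) = (6 + a)*(-6 + k) = (-6 + k)*(6 + a))
(87*(-12 - 1*(-11)))*f(-2, r(1)) = (87*(-12 - 1*(-11)))*(-36 - 6*(-2) + 6*((1/2)*(1 + 1)/1) - (1 + 1)/1) = (87*(-12 + 11))*(-36 + 12 + 6*((1/2)*1*2) - 2) = (87*(-1))*(-36 + 12 + 6*1 - 2*1) = -87*(-36 + 12 + 6 - 2) = -87*(-20) = 1740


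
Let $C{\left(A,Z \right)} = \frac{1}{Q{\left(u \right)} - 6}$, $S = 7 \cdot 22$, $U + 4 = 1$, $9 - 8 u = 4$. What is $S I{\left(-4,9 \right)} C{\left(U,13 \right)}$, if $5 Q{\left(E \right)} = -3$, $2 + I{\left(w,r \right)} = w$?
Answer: $140$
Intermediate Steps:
$u = \frac{5}{8}$ ($u = \frac{9}{8} - \frac{1}{2} = \frac{5}{8} \approx 0.625$)
$U = -3$ ($U = -4 + 1 = -3$)
$I{\left(w,r \right)} = -2 + w$
$Q{\left(E \right)} = - \frac{3}{5}$ ($Q{\left(E \right)} = \frac{1}{5} \left(-3\right) = - \frac{3}{5}$)
$S = 154$
$C{\left(A,Z \right)} = - \frac{5}{33}$ ($C{\left(A,Z \right)} = \frac{1}{- \frac{3}{5} - 6} = \frac{1}{- \frac{33}{5}} = - \frac{5}{33}$)
$S I{\left(-4,9 \right)} C{\left(U,13 \right)} = 154 \left(-2 - 4\right) \left(- \frac{5}{33}\right) = 154 \left(-6\right) \left(- \frac{5}{33}\right) = \left(-924\right) \left(- \frac{5}{33}\right) = 140$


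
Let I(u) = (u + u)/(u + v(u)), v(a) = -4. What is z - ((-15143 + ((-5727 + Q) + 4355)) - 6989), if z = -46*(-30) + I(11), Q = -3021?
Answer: 195357/7 ≈ 27908.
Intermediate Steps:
I(u) = 2*u/(-4 + u) (I(u) = (u + u)/(u - 4) = (2*u)/(-4 + u) = 2*u/(-4 + u))
z = 9682/7 (z = -46*(-30) + 2*11/(-4 + 11) = 1380 + 2*11/7 = 1380 + 2*11*(⅐) = 1380 + 22/7 = 9682/7 ≈ 1383.1)
z - ((-15143 + ((-5727 + Q) + 4355)) - 6989) = 9682/7 - ((-15143 + ((-5727 - 3021) + 4355)) - 6989) = 9682/7 - ((-15143 + (-8748 + 4355)) - 6989) = 9682/7 - ((-15143 - 4393) - 6989) = 9682/7 - (-19536 - 6989) = 9682/7 - 1*(-26525) = 9682/7 + 26525 = 195357/7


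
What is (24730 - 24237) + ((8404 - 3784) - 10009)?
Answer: -4896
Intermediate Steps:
(24730 - 24237) + ((8404 - 3784) - 10009) = 493 + (4620 - 10009) = 493 - 5389 = -4896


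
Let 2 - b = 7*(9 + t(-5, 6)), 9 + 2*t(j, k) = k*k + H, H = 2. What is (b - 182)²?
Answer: 474721/4 ≈ 1.1868e+5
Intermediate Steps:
t(j, k) = -7/2 + k²/2 (t(j, k) = -9/2 + (k*k + 2)/2 = -9/2 + (k² + 2)/2 = -9/2 + (2 + k²)/2 = -9/2 + (1 + k²/2) = -7/2 + k²/2)
b = -325/2 (b = 2 - 7*(9 + (-7/2 + (½)*6²)) = 2 - 7*(9 + (-7/2 + (½)*36)) = 2 - 7*(9 + (-7/2 + 18)) = 2 - 7*(9 + 29/2) = 2 - 7*47/2 = 2 - 1*329/2 = 2 - 329/2 = -325/2 ≈ -162.50)
(b - 182)² = (-325/2 - 182)² = (-689/2)² = 474721/4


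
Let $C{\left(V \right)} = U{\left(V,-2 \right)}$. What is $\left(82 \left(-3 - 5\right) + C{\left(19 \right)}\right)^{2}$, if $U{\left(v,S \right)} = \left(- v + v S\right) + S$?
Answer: $511225$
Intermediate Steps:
$U{\left(v,S \right)} = S - v + S v$ ($U{\left(v,S \right)} = \left(- v + S v\right) + S = S - v + S v$)
$C{\left(V \right)} = -2 - 3 V$ ($C{\left(V \right)} = -2 - V - 2 V = -2 - 3 V$)
$\left(82 \left(-3 - 5\right) + C{\left(19 \right)}\right)^{2} = \left(82 \left(-3 - 5\right) - 59\right)^{2} = \left(82 \left(-8\right) - 59\right)^{2} = \left(-656 - 59\right)^{2} = \left(-715\right)^{2} = 511225$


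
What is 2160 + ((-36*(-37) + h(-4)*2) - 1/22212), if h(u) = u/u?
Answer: 77608727/22212 ≈ 3494.0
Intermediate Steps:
h(u) = 1
2160 + ((-36*(-37) + h(-4)*2) - 1/22212) = 2160 + ((-36*(-37) + 1*2) - 1/22212) = 2160 + ((1332 + 2) - 1*1/22212) = 2160 + (1334 - 1/22212) = 2160 + 29630807/22212 = 77608727/22212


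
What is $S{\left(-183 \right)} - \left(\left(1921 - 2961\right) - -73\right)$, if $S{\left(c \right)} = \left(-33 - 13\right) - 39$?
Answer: $882$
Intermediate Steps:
$S{\left(c \right)} = -85$ ($S{\left(c \right)} = -46 - 39 = -85$)
$S{\left(-183 \right)} - \left(\left(1921 - 2961\right) - -73\right) = -85 - \left(\left(1921 - 2961\right) - -73\right) = -85 - \left(-1040 + \left(-5647 + 5720\right)\right) = -85 - \left(-1040 + 73\right) = -85 - -967 = -85 + 967 = 882$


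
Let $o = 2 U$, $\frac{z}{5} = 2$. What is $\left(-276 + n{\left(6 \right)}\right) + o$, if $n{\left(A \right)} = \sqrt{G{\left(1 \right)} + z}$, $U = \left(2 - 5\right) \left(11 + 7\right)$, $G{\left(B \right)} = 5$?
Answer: $-384 + \sqrt{15} \approx -380.13$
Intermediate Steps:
$z = 10$ ($z = 5 \cdot 2 = 10$)
$U = -54$ ($U = \left(-3\right) 18 = -54$)
$o = -108$ ($o = 2 \left(-54\right) = -108$)
$n{\left(A \right)} = \sqrt{15}$ ($n{\left(A \right)} = \sqrt{5 + 10} = \sqrt{15}$)
$\left(-276 + n{\left(6 \right)}\right) + o = \left(-276 + \sqrt{15}\right) - 108 = -384 + \sqrt{15}$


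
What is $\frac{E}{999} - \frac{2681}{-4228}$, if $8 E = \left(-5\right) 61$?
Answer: $\frac{719179}{1206792} \approx 0.59594$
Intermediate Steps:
$E = - \frac{305}{8}$ ($E = \frac{\left(-5\right) 61}{8} = \frac{1}{8} \left(-305\right) = - \frac{305}{8} \approx -38.125$)
$\frac{E}{999} - \frac{2681}{-4228} = - \frac{305}{8 \cdot 999} - \frac{2681}{-4228} = \left(- \frac{305}{8}\right) \frac{1}{999} - - \frac{383}{604} = - \frac{305}{7992} + \frac{383}{604} = \frac{719179}{1206792}$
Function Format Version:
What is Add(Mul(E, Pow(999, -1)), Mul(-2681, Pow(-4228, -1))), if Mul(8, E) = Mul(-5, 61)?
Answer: Rational(719179, 1206792) ≈ 0.59594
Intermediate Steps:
E = Rational(-305, 8) (E = Mul(Rational(1, 8), Mul(-5, 61)) = Mul(Rational(1, 8), -305) = Rational(-305, 8) ≈ -38.125)
Add(Mul(E, Pow(999, -1)), Mul(-2681, Pow(-4228, -1))) = Add(Mul(Rational(-305, 8), Pow(999, -1)), Mul(-2681, Pow(-4228, -1))) = Add(Mul(Rational(-305, 8), Rational(1, 999)), Mul(-2681, Rational(-1, 4228))) = Add(Rational(-305, 7992), Rational(383, 604)) = Rational(719179, 1206792)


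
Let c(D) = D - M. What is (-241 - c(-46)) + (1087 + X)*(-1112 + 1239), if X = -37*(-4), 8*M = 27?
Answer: 1253227/8 ≈ 1.5665e+5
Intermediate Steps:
M = 27/8 (M = (⅛)*27 = 27/8 ≈ 3.3750)
X = 148
c(D) = -27/8 + D (c(D) = D - 1*27/8 = D - 27/8 = -27/8 + D)
(-241 - c(-46)) + (1087 + X)*(-1112 + 1239) = (-241 - (-27/8 - 46)) + (1087 + 148)*(-1112 + 1239) = (-241 - 1*(-395/8)) + 1235*127 = (-241 + 395/8) + 156845 = -1533/8 + 156845 = 1253227/8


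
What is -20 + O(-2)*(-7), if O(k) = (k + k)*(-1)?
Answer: -48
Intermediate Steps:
O(k) = -2*k (O(k) = (2*k)*(-1) = -2*k)
-20 + O(-2)*(-7) = -20 - 2*(-2)*(-7) = -20 + 4*(-7) = -20 - 28 = -48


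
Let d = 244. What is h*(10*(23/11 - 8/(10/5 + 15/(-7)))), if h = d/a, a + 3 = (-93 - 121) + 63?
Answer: -779580/847 ≈ -920.40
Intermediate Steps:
a = -154 (a = -3 + ((-93 - 121) + 63) = -3 + (-214 + 63) = -3 - 151 = -154)
h = -122/77 (h = 244/(-154) = 244*(-1/154) = -122/77 ≈ -1.5844)
h*(10*(23/11 - 8/(10/5 + 15/(-7)))) = -1220*(23/11 - 8/(10/5 + 15/(-7)))/77 = -1220*(23*(1/11) - 8/(10*(⅕) + 15*(-⅐)))/77 = -1220*(23/11 - 8/(2 - 15/7))/77 = -1220*(23/11 - 8/(-⅐))/77 = -1220*(23/11 - 8*(-7))/77 = -1220*(23/11 + 56)/77 = -1220*639/(77*11) = -122/77*6390/11 = -779580/847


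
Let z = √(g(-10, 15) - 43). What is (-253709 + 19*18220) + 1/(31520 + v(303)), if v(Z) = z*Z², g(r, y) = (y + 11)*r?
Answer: 236258590233226873/2554947932143 - 91809*I*√303/2554947932143 ≈ 92471.0 - 6.255e-7*I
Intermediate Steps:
g(r, y) = r*(11 + y) (g(r, y) = (11 + y)*r = r*(11 + y))
z = I*√303 (z = √(-10*(11 + 15) - 43) = √(-10*26 - 43) = √(-260 - 43) = √(-303) = I*√303 ≈ 17.407*I)
v(Z) = I*√303*Z² (v(Z) = (I*√303)*Z² = I*√303*Z²)
(-253709 + 19*18220) + 1/(31520 + v(303)) = (-253709 + 19*18220) + 1/(31520 + I*√303*303²) = (-253709 + 346180) + 1/(31520 + I*√303*91809) = 92471 + 1/(31520 + 91809*I*√303)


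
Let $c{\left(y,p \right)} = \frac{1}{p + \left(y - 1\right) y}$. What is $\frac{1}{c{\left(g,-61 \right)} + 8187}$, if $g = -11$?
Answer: $\frac{71}{581278} \approx 0.00012214$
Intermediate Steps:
$c{\left(y,p \right)} = \frac{1}{p + y \left(-1 + y\right)}$ ($c{\left(y,p \right)} = \frac{1}{p + \left(-1 + y\right) y} = \frac{1}{p + y \left(-1 + y\right)}$)
$\frac{1}{c{\left(g,-61 \right)} + 8187} = \frac{1}{\frac{1}{-61 + \left(-11\right)^{2} - -11} + 8187} = \frac{1}{\frac{1}{-61 + 121 + 11} + 8187} = \frac{1}{\frac{1}{71} + 8187} = \frac{1}{\frac{581278}{71}} = \frac{71}{581278}$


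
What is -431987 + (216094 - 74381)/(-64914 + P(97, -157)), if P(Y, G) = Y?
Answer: -28000243092/64817 ≈ -4.3199e+5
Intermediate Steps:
-431987 + (216094 - 74381)/(-64914 + P(97, -157)) = -431987 + (216094 - 74381)/(-64914 + 97) = -431987 + 141713/(-64817) = -431987 + 141713*(-1/64817) = -431987 - 141713/64817 = -28000243092/64817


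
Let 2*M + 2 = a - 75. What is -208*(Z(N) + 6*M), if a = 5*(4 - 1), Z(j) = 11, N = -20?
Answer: 36400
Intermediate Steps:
a = 15 (a = 5*3 = 15)
M = -31 (M = -1 + (15 - 75)/2 = -1 + (½)*(-60) = -1 - 30 = -31)
-208*(Z(N) + 6*M) = -208*(11 + 6*(-31)) = -208*(11 - 186) = -208*(-175) = 36400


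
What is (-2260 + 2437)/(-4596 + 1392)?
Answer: -59/1068 ≈ -0.055243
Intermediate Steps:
(-2260 + 2437)/(-4596 + 1392) = 177/(-3204) = 177*(-1/3204) = -59/1068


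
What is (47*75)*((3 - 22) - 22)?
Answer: -144525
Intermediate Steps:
(47*75)*((3 - 22) - 22) = 3525*(-19 - 22) = 3525*(-41) = -144525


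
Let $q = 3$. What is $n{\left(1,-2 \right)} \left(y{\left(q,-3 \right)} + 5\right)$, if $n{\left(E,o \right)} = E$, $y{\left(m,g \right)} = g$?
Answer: $2$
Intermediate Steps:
$n{\left(1,-2 \right)} \left(y{\left(q,-3 \right)} + 5\right) = 1 \left(-3 + 5\right) = 1 \cdot 2 = 2$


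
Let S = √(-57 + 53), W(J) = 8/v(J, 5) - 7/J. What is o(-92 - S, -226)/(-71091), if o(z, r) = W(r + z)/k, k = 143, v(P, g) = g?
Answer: -410077/2570171406660 + 7*I/514034281332 ≈ -1.5955e-7 + 1.3618e-11*I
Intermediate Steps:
W(J) = 8/5 - 7/J
S = 2*I (S = √(-4) = 2*I ≈ 2.0*I)
o(z, r) = 8/715 - 7/(143*(r + z)) (o(z, r) = (8/5 - 7/(r + z))/143 = (8/5 - 7/(r + z))*(1/143) = 8/715 - 7/(143*(r + z)))
o(-92 - S, -226)/(-71091) = ((-35 + 8*(-226) + 8*(-92 - 2*I))/(715*(-226 + (-92 - 2*I))))/(-71091) = ((-35 - 1808 + 8*(-92 - 2*I))/(715*(-226 + (-92 - 2*I))))*(-1/71091) = ((-35 - 1808 + (-736 - 16*I))/(715*(-318 - 2*I)))*(-1/71091) = (((-318 + 2*I)/101128)*(-2579 - 16*I)/715)*(-1/71091) = ((-2579 - 16*I)*(-318 + 2*I)/72306520)*(-1/71091) = -(-2579 - 16*I)*(-318 + 2*I)/5140342813320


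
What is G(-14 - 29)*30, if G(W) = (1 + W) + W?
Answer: -2550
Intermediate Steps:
G(W) = 1 + 2*W
G(-14 - 29)*30 = (1 + 2*(-14 - 29))*30 = (1 + 2*(-43))*30 = (1 - 86)*30 = -85*30 = -2550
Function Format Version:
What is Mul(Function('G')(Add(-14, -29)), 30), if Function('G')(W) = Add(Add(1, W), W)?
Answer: -2550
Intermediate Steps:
Function('G')(W) = Add(1, Mul(2, W))
Mul(Function('G')(Add(-14, -29)), 30) = Mul(Add(1, Mul(2, Add(-14, -29))), 30) = Mul(Add(1, Mul(2, -43)), 30) = Mul(Add(1, -86), 30) = Mul(-85, 30) = -2550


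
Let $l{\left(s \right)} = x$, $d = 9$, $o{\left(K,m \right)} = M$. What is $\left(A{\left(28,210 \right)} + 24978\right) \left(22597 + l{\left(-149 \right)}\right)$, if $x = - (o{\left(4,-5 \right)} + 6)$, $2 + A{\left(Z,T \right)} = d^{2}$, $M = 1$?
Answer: $566037630$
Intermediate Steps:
$o{\left(K,m \right)} = 1$
$A{\left(Z,T \right)} = 79$ ($A{\left(Z,T \right)} = -2 + 9^{2} = -2 + 81 = 79$)
$x = -7$ ($x = - (1 + 6) = \left(-1\right) 7 = -7$)
$l{\left(s \right)} = -7$
$\left(A{\left(28,210 \right)} + 24978\right) \left(22597 + l{\left(-149 \right)}\right) = \left(79 + 24978\right) \left(22597 - 7\right) = 25057 \cdot 22590 = 566037630$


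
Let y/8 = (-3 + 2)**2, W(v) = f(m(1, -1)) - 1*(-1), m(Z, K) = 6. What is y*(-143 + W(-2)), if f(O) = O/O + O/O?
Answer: -1120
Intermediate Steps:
f(O) = 2 (f(O) = 1 + 1 = 2)
W(v) = 3 (W(v) = 2 - 1*(-1) = 2 + 1 = 3)
y = 8 (y = 8*(-3 + 2)**2 = 8*(-1)**2 = 8*1 = 8)
y*(-143 + W(-2)) = 8*(-143 + 3) = 8*(-140) = -1120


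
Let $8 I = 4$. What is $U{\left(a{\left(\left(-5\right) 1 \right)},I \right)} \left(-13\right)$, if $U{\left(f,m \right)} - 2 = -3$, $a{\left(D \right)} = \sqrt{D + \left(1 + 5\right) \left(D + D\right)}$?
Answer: $13$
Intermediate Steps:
$I = \frac{1}{2}$ ($I = \frac{1}{8} \cdot 4 = \frac{1}{2} \approx 0.5$)
$a{\left(D \right)} = \sqrt{13} \sqrt{D}$ ($a{\left(D \right)} = \sqrt{D + 6 \cdot 2 D} = \sqrt{D + 12 D} = \sqrt{13 D} = \sqrt{13} \sqrt{D}$)
$U{\left(f,m \right)} = -1$ ($U{\left(f,m \right)} = 2 - 3 = -1$)
$U{\left(a{\left(\left(-5\right) 1 \right)},I \right)} \left(-13\right) = \left(-1\right) \left(-13\right) = 13$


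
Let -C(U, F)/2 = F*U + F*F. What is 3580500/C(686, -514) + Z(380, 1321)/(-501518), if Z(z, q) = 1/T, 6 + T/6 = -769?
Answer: 260935505485213/12885790346850 ≈ 20.250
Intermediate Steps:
T = -4650 (T = -36 + 6*(-769) = -36 - 4614 = -4650)
Z(z, q) = -1/4650 (Z(z, q) = 1/(-4650) = -1/4650)
C(U, F) = -2*F² - 2*F*U (C(U, F) = -2*(F*U + F*F) = -2*(F*U + F²) = -2*(F² + F*U) = -2*F² - 2*F*U)
3580500/C(686, -514) + Z(380, 1321)/(-501518) = 3580500/((-2*(-514)*(-514 + 686))) - 1/4650/(-501518) = 3580500/((-2*(-514)*172)) - 1/4650*(-1/501518) = 3580500/176816 + 1/2332058700 = 3580500*(1/176816) + 1/2332058700 = 895125/44204 + 1/2332058700 = 260935505485213/12885790346850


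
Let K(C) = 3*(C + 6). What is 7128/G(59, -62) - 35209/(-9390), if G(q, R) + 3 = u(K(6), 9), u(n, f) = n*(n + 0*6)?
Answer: 37485719/4047090 ≈ 9.2624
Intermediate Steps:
K(C) = 18 + 3*C (K(C) = 3*(6 + C) = 18 + 3*C)
u(n, f) = n² (u(n, f) = n*(n + 0) = n*n = n²)
G(q, R) = 1293 (G(q, R) = -3 + (18 + 3*6)² = -3 + (18 + 18)² = -3 + 36² = -3 + 1296 = 1293)
7128/G(59, -62) - 35209/(-9390) = 7128/1293 - 35209/(-9390) = 7128*(1/1293) - 35209*(-1/9390) = 2376/431 + 35209/9390 = 37485719/4047090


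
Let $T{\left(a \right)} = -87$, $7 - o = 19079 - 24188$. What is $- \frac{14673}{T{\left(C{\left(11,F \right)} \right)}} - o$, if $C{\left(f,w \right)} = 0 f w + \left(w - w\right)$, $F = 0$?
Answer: $- \frac{143473}{29} \approx -4947.3$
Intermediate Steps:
$C{\left(f,w \right)} = 0$ ($C{\left(f,w \right)} = 0 w + 0 = 0 + 0 = 0$)
$o = 5116$ ($o = 7 - \left(19079 - 24188\right) = 7 - -5109 = 7 + 5109 = 5116$)
$- \frac{14673}{T{\left(C{\left(11,F \right)} \right)}} - o = - \frac{14673}{-87} - 5116 = \left(-14673\right) \left(- \frac{1}{87}\right) - 5116 = \frac{4891}{29} - 5116 = - \frac{143473}{29}$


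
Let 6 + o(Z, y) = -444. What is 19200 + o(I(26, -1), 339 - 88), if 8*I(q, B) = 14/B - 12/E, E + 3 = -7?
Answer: 18750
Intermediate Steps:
E = -10 (E = -3 - 7 = -10)
I(q, B) = 3/20 + 7/(4*B) (I(q, B) = (14/B - 12/(-10))/8 = (14/B - 12*(-1/10))/8 = (14/B + 6/5)/8 = (6/5 + 14/B)/8 = 3/20 + 7/(4*B))
o(Z, y) = -450 (o(Z, y) = -6 - 444 = -450)
19200 + o(I(26, -1), 339 - 88) = 19200 - 450 = 18750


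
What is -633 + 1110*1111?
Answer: 1232577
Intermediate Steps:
-633 + 1110*1111 = -633 + 1233210 = 1232577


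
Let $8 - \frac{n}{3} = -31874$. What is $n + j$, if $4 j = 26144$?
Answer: $102182$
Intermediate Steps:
$j = 6536$ ($j = \frac{1}{4} \cdot 26144 = 6536$)
$n = 95646$ ($n = 24 - -95622 = 24 + 95622 = 95646$)
$n + j = 95646 + 6536 = 102182$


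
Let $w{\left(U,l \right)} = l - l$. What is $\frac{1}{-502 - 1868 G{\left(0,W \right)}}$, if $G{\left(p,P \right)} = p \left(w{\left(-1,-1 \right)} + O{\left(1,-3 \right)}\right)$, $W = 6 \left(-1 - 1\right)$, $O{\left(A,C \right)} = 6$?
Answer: $- \frac{1}{502} \approx -0.001992$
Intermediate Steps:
$w{\left(U,l \right)} = 0$
$W = -12$ ($W = 6 \left(-2\right) = -12$)
$G{\left(p,P \right)} = 6 p$ ($G{\left(p,P \right)} = p \left(0 + 6\right) = p 6 = 6 p$)
$\frac{1}{-502 - 1868 G{\left(0,W \right)}} = \frac{1}{-502 - 1868 \cdot 6 \cdot 0} = \frac{1}{-502 - 0} = \frac{1}{-502 + 0} = \frac{1}{-502} = - \frac{1}{502}$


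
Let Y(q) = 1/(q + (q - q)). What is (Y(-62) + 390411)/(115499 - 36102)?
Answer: 24205481/4922614 ≈ 4.9172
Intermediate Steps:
Y(q) = 1/q (Y(q) = 1/(q + 0) = 1/q)
(Y(-62) + 390411)/(115499 - 36102) = (1/(-62) + 390411)/(115499 - 36102) = (-1/62 + 390411)/79397 = (24205481/62)*(1/79397) = 24205481/4922614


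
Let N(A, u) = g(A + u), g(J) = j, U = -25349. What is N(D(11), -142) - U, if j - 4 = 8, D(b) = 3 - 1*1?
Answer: 25361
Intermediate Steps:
D(b) = 2 (D(b) = 3 - 1 = 2)
j = 12 (j = 4 + 8 = 12)
g(J) = 12
N(A, u) = 12
N(D(11), -142) - U = 12 - 1*(-25349) = 12 + 25349 = 25361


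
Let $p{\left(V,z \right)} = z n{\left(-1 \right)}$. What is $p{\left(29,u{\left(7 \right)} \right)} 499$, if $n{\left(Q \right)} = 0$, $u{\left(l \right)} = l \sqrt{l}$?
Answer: $0$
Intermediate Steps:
$u{\left(l \right)} = l^{\frac{3}{2}}$
$p{\left(V,z \right)} = 0$ ($p{\left(V,z \right)} = z 0 = 0$)
$p{\left(29,u{\left(7 \right)} \right)} 499 = 0 \cdot 499 = 0$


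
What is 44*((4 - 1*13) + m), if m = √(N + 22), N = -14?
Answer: -396 + 88*√2 ≈ -271.55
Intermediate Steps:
m = 2*√2 (m = √(-14 + 22) = √8 = 2*√2 ≈ 2.8284)
44*((4 - 1*13) + m) = 44*((4 - 1*13) + 2*√2) = 44*((4 - 13) + 2*√2) = 44*(-9 + 2*√2) = -396 + 88*√2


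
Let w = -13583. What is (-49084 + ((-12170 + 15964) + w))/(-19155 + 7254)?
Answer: 58873/11901 ≈ 4.9469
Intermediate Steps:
(-49084 + ((-12170 + 15964) + w))/(-19155 + 7254) = (-49084 + ((-12170 + 15964) - 13583))/(-19155 + 7254) = (-49084 + (3794 - 13583))/(-11901) = (-49084 - 9789)*(-1/11901) = -58873*(-1/11901) = 58873/11901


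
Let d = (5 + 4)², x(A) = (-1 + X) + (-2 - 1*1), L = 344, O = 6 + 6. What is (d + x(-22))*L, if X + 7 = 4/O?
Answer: 72584/3 ≈ 24195.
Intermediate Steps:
O = 12
X = -20/3 (X = -7 + 4/12 = -7 + 4*(1/12) = -7 + ⅓ = -20/3 ≈ -6.6667)
x(A) = -32/3 (x(A) = (-1 - 20/3) + (-2 - 1*1) = -23/3 + (-2 - 1) = -23/3 - 3 = -32/3)
d = 81 (d = 9² = 81)
(d + x(-22))*L = (81 - 32/3)*344 = (211/3)*344 = 72584/3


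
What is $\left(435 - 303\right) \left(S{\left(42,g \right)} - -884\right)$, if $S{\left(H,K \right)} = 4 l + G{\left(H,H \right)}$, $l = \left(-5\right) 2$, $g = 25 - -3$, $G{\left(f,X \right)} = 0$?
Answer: $111408$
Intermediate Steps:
$g = 28$ ($g = 25 + 3 = 28$)
$l = -10$
$S{\left(H,K \right)} = -40$ ($S{\left(H,K \right)} = 4 \left(-10\right) + 0 = -40 + 0 = -40$)
$\left(435 - 303\right) \left(S{\left(42,g \right)} - -884\right) = \left(435 - 303\right) \left(-40 - -884\right) = 132 \left(-40 + 884\right) = 132 \cdot 844 = 111408$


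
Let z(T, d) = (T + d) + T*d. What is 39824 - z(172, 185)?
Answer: 7647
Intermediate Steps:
z(T, d) = T + d + T*d
39824 - z(172, 185) = 39824 - (172 + 185 + 172*185) = 39824 - (172 + 185 + 31820) = 39824 - 1*32177 = 39824 - 32177 = 7647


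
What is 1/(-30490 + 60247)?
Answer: 1/29757 ≈ 3.3606e-5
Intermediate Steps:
1/(-30490 + 60247) = 1/29757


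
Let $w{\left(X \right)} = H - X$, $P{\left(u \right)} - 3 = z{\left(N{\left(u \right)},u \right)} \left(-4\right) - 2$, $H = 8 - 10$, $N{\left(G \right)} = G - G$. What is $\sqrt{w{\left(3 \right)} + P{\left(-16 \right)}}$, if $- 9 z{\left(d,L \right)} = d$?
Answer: $2 i \approx 2.0 i$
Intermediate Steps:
$N{\left(G \right)} = 0$
$z{\left(d,L \right)} = - \frac{d}{9}$
$H = -2$
$P{\left(u \right)} = 1$ ($P{\left(u \right)} = 3 - \left(2 - \left(- \frac{1}{9}\right) 0 \left(-4\right)\right) = 3 + \left(0 \left(-4\right) - 2\right) = 3 + \left(0 - 2\right) = 3 - 2 = 1$)
$w{\left(X \right)} = -2 - X$
$\sqrt{w{\left(3 \right)} + P{\left(-16 \right)}} = \sqrt{\left(-2 - 3\right) + 1} = \sqrt{-5 + 1} = \sqrt{-4} = 2 i$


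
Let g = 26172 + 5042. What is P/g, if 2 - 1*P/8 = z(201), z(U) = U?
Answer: -796/15607 ≈ -0.051003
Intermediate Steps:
P = -1592 (P = 16 - 8*201 = 16 - 1608 = -1592)
g = 31214
P/g = -1592/31214 = -1592*1/31214 = -796/15607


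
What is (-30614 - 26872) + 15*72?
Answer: -56406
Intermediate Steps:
(-30614 - 26872) + 15*72 = -57486 + 1080 = -56406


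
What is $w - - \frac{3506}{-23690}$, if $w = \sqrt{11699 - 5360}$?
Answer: $- \frac{1753}{11845} + \sqrt{6339} \approx 79.47$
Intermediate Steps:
$w = \sqrt{6339} \approx 79.618$
$w - - \frac{3506}{-23690} = \sqrt{6339} - - \frac{3506}{-23690} = \sqrt{6339} - \left(-3506\right) \left(- \frac{1}{23690}\right) = \sqrt{6339} - \frac{1753}{11845} = - \frac{1753}{11845} + \sqrt{6339}$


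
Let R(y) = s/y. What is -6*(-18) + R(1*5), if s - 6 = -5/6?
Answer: 3271/30 ≈ 109.03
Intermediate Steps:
s = 31/6 (s = 6 - 5/6 = 6 - 5*⅙ = 6 - ⅚ = 31/6 ≈ 5.1667)
R(y) = 31/(6*y)
-6*(-18) + R(1*5) = -6*(-18) + 31/(6*((1*5))) = 108 + (31/6)/5 = 108 + (31/6)*(⅕) = 108 + 31/30 = 3271/30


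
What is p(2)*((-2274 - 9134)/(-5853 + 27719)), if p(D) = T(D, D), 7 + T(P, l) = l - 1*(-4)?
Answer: 5704/10933 ≈ 0.52172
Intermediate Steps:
T(P, l) = -3 + l (T(P, l) = -7 + (l - 1*(-4)) = -7 + (l + 4) = -7 + (4 + l) = -3 + l)
p(D) = -3 + D
p(2)*((-2274 - 9134)/(-5853 + 27719)) = (-3 + 2)*((-2274 - 9134)/(-5853 + 27719)) = -(-11408)/21866 = -1*(-5704/10933) = 5704/10933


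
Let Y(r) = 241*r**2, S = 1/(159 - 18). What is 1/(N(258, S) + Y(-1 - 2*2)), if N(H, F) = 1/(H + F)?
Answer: 36379/219183616 ≈ 0.00016597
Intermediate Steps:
S = 1/141 ≈ 0.0070922
N(H, F) = 1/(F + H)
1/(N(258, S) + Y(-1 - 2*2)) = 1/(1/(1/141 + 258) + 241*(-1 - 2*2)**2) = 1/(1/(36379/141) + 241*(-1 - 4)**2) = 1/(141/36379 + 241*(-5)**2) = 1/(141/36379 + 241*25) = 1/(141/36379 + 6025) = 1/(219183616/36379) = 36379/219183616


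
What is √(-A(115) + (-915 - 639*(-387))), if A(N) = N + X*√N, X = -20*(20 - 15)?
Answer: √(246263 + 100*√115) ≈ 497.33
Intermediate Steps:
X = -100 (X = -20*5 = -100)
A(N) = N - 100*√N
√(-A(115) + (-915 - 639*(-387))) = √(-(115 - 100*√115) + (-915 - 639*(-387))) = √((-115 + 100*√115) + (-915 + 247293)) = √((-115 + 100*√115) + 246378) = √(246263 + 100*√115)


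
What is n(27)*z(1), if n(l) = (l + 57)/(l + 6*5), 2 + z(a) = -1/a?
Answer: -84/19 ≈ -4.4211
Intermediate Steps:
z(a) = -2 - 1/a
n(l) = (57 + l)/(30 + l) (n(l) = (57 + l)/(l + 30) = (57 + l)/(30 + l))
n(27)*z(1) = ((57 + 27)/(30 + 27))*(-2 - 1/1) = (84/57)*(-2 - 1*1) = ((1/57)*84)*(-2 - 1) = (28/19)*(-3) = -84/19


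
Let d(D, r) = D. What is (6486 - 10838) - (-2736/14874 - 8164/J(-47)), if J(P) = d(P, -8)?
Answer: -527281700/116513 ≈ -4525.5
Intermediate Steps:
J(P) = P
(6486 - 10838) - (-2736/14874 - 8164/J(-47)) = (6486 - 10838) - (-2736/14874 - 8164/(-47)) = -4352 - (-2736*1/14874 - 8164*(-1/47)) = -4352 - (-456/2479 + 8164/47) = -4352 - 1*20217124/116513 = -4352 - 20217124/116513 = -527281700/116513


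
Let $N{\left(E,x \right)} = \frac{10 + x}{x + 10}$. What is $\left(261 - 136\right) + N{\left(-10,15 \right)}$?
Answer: $126$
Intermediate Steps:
$N{\left(E,x \right)} = 1$ ($N{\left(E,x \right)} = \frac{10 + x}{10 + x} = 1$)
$\left(261 - 136\right) + N{\left(-10,15 \right)} = \left(261 - 136\right) + 1 = 125 + 1 = 126$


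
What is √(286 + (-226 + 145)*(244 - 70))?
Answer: 4*I*√863 ≈ 117.51*I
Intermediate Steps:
√(286 + (-226 + 145)*(244 - 70)) = √(286 - 81*174) = √(286 - 14094) = √(-13808) = 4*I*√863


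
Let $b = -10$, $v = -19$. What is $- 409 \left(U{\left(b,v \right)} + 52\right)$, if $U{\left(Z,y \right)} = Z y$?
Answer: $-98978$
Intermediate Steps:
$- 409 \left(U{\left(b,v \right)} + 52\right) = - 409 \left(\left(-10\right) \left(-19\right) + 52\right) = - 409 \left(190 + 52\right) = \left(-409\right) 242 = -98978$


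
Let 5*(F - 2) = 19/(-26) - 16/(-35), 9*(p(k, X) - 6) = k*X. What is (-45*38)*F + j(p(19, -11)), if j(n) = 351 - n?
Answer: -12113819/4095 ≈ -2958.2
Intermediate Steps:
p(k, X) = 6 + X*k/9 (p(k, X) = 6 + (k*X)/9 = 6 + (X*k)/9 = 6 + X*k/9)
F = 8851/4550 (F = 2 + (19/(-26) - 16/(-35))/5 = 2 + (19*(-1/26) - 16*(-1/35))/5 = 2 + (-19/26 + 16/35)/5 = 2 + (⅕)*(-249/910) = 2 - 249/4550 = 8851/4550 ≈ 1.9453)
(-45*38)*F + j(p(19, -11)) = -45*38*(8851/4550) + (351 - (6 + (⅑)*(-11)*19)) = -1710*8851/4550 + (351 - (6 - 209/9)) = -1513521/455 + (351 - 1*(-155/9)) = -1513521/455 + (351 + 155/9) = -1513521/455 + 3314/9 = -12113819/4095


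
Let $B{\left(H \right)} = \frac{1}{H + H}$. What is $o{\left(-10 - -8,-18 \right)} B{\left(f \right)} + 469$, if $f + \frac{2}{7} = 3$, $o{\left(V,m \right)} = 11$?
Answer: $\frac{17899}{38} \approx 471.03$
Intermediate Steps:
$f = \frac{19}{7}$ ($f = - \frac{2}{7} + 3 = \frac{19}{7} \approx 2.7143$)
$B{\left(H \right)} = \frac{1}{2 H}$
$o{\left(-10 - -8,-18 \right)} B{\left(f \right)} + 469 = 11 \frac{1}{2 \cdot \frac{19}{7}} + 469 = 11 \cdot \frac{1}{2} \cdot \frac{7}{19} + 469 = 11 \cdot \frac{7}{38} + 469 = \frac{77}{38} + 469 = \frac{17899}{38}$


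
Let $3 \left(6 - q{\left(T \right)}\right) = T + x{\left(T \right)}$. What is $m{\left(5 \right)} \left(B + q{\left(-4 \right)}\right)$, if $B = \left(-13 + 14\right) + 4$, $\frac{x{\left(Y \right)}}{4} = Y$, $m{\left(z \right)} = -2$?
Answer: $- \frac{106}{3} \approx -35.333$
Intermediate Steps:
$x{\left(Y \right)} = 4 Y$
$B = 5$ ($B = 1 + 4 = 5$)
$q{\left(T \right)} = 6 - \frac{5 T}{3}$ ($q{\left(T \right)} = 6 - \frac{T + 4 T}{3} = 6 - \frac{5 T}{3}$)
$m{\left(5 \right)} \left(B + q{\left(-4 \right)}\right) = - 2 \left(5 + \left(6 - - \frac{20}{3}\right)\right) = - 2 \left(5 + \left(6 + \frac{20}{3}\right)\right) = - 2 \left(5 + \frac{38}{3}\right) = \left(-2\right) \frac{53}{3} = - \frac{106}{3}$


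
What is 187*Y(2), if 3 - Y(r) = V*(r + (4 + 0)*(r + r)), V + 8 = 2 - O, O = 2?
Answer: 27489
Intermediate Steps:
V = -8 (V = -8 + (2 - 1*2) = -8 + (2 - 2) = -8 + 0 = -8)
Y(r) = 3 + 72*r (Y(r) = 3 - (-8)*(r + (4 + 0)*(r + r)) = 3 - (-8)*(r + 4*(2*r)) = 3 - (-8)*(r + 8*r) = 3 - (-8)*9*r = 3 - (-72)*r = 3 + 72*r)
187*Y(2) = 187*(3 + 72*2) = 187*(3 + 144) = 187*147 = 27489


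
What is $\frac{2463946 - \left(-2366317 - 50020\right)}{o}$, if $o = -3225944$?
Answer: $- \frac{4880283}{3225944} \approx -1.5128$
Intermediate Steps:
$\frac{2463946 - \left(-2366317 - 50020\right)}{o} = \frac{2463946 - \left(-2366317 - 50020\right)}{-3225944} = \left(2463946 - -2416337\right) \left(- \frac{1}{3225944}\right) = \left(2463946 + 2416337\right) \left(- \frac{1}{3225944}\right) = 4880283 \left(- \frac{1}{3225944}\right) = - \frac{4880283}{3225944}$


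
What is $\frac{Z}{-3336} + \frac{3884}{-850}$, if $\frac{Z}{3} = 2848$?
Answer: $- \frac{421238}{59075} \approx -7.1306$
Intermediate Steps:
$Z = 8544$ ($Z = 3 \cdot 2848 = 8544$)
$\frac{Z}{-3336} + \frac{3884}{-850} = \frac{8544}{-3336} + \frac{3884}{-850} = 8544 \left(- \frac{1}{3336}\right) + 3884 \left(- \frac{1}{850}\right) = - \frac{356}{139} - \frac{1942}{425} = - \frac{421238}{59075}$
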